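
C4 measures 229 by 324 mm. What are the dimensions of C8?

C5: ⌊324/2⌋ × 229 = 162 × 229 mm
C6: ⌊229/2⌋ × 162 = 114 × 162 mm
C7: ⌊162/2⌋ × 114 = 81 × 114 mm
C8: ⌊114/2⌋ × 81 = 57 × 81 mm

57 × 81 mm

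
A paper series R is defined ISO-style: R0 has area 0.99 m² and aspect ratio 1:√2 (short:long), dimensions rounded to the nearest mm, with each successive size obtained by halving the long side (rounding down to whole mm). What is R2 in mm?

Let R0's short side be w mm. w · w√2 = 0.99 m² = 990,000 mm², so w ≈ 836.7 mm and w√2 ≈ 1183.2 mm → R0 = 837 × 1183 mm.
R1: ⌊1183/2⌋ × 837 = 591 × 837 mm
R2: ⌊837/2⌋ × 591 = 418 × 591 mm

418 × 591 mm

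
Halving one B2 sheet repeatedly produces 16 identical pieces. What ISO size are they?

B6

16 = 2^4, so 4 halving steps.
B2 → B3 → … → B6 after 4 steps.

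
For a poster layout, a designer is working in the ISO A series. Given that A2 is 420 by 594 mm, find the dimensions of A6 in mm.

105 × 148 mm

A3: ⌊594/2⌋ × 420 = 297 × 420 mm
A4: ⌊420/2⌋ × 297 = 210 × 297 mm
A5: ⌊297/2⌋ × 210 = 148 × 210 mm
A6: ⌊210/2⌋ × 148 = 105 × 148 mm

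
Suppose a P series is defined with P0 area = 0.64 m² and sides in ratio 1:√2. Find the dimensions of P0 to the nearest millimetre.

Let the short side be w mm. Then w · w√2 = 0.64 m² = 640,000 mm².
w² = 640,000/√2, so w ≈ 672.7 mm; long side = w√2 ≈ 951.4 mm.

673 × 951 mm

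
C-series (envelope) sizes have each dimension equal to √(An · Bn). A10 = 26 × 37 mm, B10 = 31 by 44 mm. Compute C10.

28 × 40 mm

Short side: √(26 · 31) = √806 ≈ 28.4 → 28 mm
Long side: √(37 · 44) = √1628 ≈ 40.3 → 40 mm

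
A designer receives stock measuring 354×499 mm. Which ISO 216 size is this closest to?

B3 (353 × 500 mm)

Aspect ratio 499/354 ≈ 1.410 — close to the ISO √2 ≈ 1.414.
In the B-series (B0 = 1000 × 1414 mm): B3 = 353 × 500 mm.
Off by 2 mm total — nearest standard size.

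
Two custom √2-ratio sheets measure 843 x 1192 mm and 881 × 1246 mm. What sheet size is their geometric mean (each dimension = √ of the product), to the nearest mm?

862 × 1219 mm

Short side: √(843 · 881) = √742683 ≈ 861.8 → 862 mm
Long side: √(1192 · 1246) = √1485232 ≈ 1218.7 → 1219 mm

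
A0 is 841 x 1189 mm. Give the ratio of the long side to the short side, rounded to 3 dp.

1189 / 841 = 1.414
Matches √2 ≈ 1.414 — the ISO 216 defining ratio.

1.414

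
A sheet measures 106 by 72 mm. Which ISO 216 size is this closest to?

A7 (74 × 105 mm)

Aspect ratio 106/72 ≈ 1.472 (ISO target is √2 ≈ 1.414).
In the A-series (A0 area = 1 m²): A7 = 74 × 105 mm.
Off by 3 mm total — nearest standard size.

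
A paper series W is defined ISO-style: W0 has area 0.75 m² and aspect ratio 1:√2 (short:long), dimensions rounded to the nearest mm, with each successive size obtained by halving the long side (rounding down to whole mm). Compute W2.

364 × 515 mm

Let W0's short side be w mm. w · w√2 = 0.75 m² = 750,000 mm², so w ≈ 728.2 mm and w√2 ≈ 1029.9 mm → W0 = 728 × 1030 mm.
W1: ⌊1030/2⌋ × 728 = 515 × 728 mm
W2: ⌊728/2⌋ × 515 = 364 × 515 mm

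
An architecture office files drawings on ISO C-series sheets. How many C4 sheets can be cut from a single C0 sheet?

16

C0 = 917 × 1297 mm; C4 = 229 × 324 mm.
Each halving step doubles the count; 4 steps from C0 to C4.
2^4 = 16.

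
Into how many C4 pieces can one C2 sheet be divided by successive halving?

C2 = 458 × 648 mm; C4 = 229 × 324 mm.
Each halving step doubles the count; 2 steps from C2 to C4.
2^2 = 4.

4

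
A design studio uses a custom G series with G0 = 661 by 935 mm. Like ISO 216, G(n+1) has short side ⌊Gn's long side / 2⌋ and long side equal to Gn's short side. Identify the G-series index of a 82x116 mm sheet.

G0: 661 × 935 mm
G1: 467 × 661 mm
G2: 330 × 467 mm
G3: 233 × 330 mm
G4: 165 × 233 mm
G5: 116 × 165 mm
G6: 82 × 116 mm
G7: 58 × 82 mm
→ matches G6.

G6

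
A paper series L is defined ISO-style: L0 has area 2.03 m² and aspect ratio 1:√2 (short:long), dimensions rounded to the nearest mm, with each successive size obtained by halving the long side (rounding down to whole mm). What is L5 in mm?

211 × 299 mm

Let L0's short side be w mm. w · w√2 = 2.03 m² = 2,030,000 mm², so w ≈ 1198.1 mm and w√2 ≈ 1694.4 mm → L0 = 1198 × 1694 mm.
L1: ⌊1694/2⌋ × 1198 = 847 × 1198 mm
L2: ⌊1198/2⌋ × 847 = 599 × 847 mm
L3: ⌊847/2⌋ × 599 = 423 × 599 mm
L4: ⌊599/2⌋ × 423 = 299 × 423 mm
L5: ⌊423/2⌋ × 299 = 211 × 299 mm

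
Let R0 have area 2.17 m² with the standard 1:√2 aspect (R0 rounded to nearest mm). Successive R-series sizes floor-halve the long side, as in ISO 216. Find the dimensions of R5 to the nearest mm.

Let R0's short side be w mm. w · w√2 = 2.17 m² = 2,170,000 mm², so w ≈ 1238.7 mm and w√2 ≈ 1751.8 mm → R0 = 1239 × 1752 mm.
R1: ⌊1752/2⌋ × 1239 = 876 × 1239 mm
R2: ⌊1239/2⌋ × 876 = 619 × 876 mm
R3: ⌊876/2⌋ × 619 = 438 × 619 mm
R4: ⌊619/2⌋ × 438 = 309 × 438 mm
R5: ⌊438/2⌋ × 309 = 219 × 309 mm

219 × 309 mm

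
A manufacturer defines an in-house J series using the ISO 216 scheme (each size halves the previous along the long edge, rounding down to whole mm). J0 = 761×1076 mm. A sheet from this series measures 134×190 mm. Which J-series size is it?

J0: 761 × 1076 mm
J1: 538 × 761 mm
J2: 380 × 538 mm
J3: 269 × 380 mm
J4: 190 × 269 mm
J5: 134 × 190 mm
J6: 95 × 134 mm
→ matches J5.

J5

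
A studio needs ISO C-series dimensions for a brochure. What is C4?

C0 = 917 × 1297 mm (C0 is the geometric mean of A0 and B0, aspect 1:√2).
C1: ⌊1297/2⌋ × 917 = 648 × 917 mm
C2: ⌊917/2⌋ × 648 = 458 × 648 mm
C3: ⌊648/2⌋ × 458 = 324 × 458 mm
C4: ⌊458/2⌋ × 324 = 229 × 324 mm

229 × 324 mm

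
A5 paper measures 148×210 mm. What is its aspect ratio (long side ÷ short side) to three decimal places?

210 / 148 = 1.419
ISO 216 targets √2 ≈ 1.414; the +0.005 deviation is from mm rounding.

1.419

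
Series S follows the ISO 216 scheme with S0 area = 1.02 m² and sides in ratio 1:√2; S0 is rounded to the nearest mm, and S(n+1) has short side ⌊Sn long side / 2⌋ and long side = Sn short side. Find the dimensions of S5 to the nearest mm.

Let S0's short side be w mm. w · w√2 = 1.02 m² = 1,020,000 mm², so w ≈ 849.3 mm and w√2 ≈ 1201.0 mm → S0 = 849 × 1201 mm.
S1: ⌊1201/2⌋ × 849 = 600 × 849 mm
S2: ⌊849/2⌋ × 600 = 424 × 600 mm
S3: ⌊600/2⌋ × 424 = 300 × 424 mm
S4: ⌊424/2⌋ × 300 = 212 × 300 mm
S5: ⌊300/2⌋ × 212 = 150 × 212 mm

150 × 212 mm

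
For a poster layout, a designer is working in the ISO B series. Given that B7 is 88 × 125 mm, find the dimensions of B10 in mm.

31 × 44 mm

B8: ⌊125/2⌋ × 88 = 62 × 88 mm
B9: ⌊88/2⌋ × 62 = 44 × 62 mm
B10: ⌊62/2⌋ × 44 = 31 × 44 mm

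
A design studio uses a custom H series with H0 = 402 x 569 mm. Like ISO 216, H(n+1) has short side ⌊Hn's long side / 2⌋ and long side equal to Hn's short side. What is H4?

H1: ⌊569/2⌋ × 402 = 284 × 402 mm
H2: ⌊402/2⌋ × 284 = 201 × 284 mm
H3: ⌊284/2⌋ × 201 = 142 × 201 mm
H4: ⌊201/2⌋ × 142 = 100 × 142 mm

100 × 142 mm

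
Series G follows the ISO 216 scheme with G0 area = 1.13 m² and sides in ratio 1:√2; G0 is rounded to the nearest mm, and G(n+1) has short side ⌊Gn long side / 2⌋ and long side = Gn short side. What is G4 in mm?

Let G0's short side be w mm. w · w√2 = 1.13 m² = 1,130,000 mm², so w ≈ 893.9 mm and w√2 ≈ 1264.1 mm → G0 = 894 × 1264 mm.
G1: ⌊1264/2⌋ × 894 = 632 × 894 mm
G2: ⌊894/2⌋ × 632 = 447 × 632 mm
G3: ⌊632/2⌋ × 447 = 316 × 447 mm
G4: ⌊447/2⌋ × 316 = 223 × 316 mm

223 × 316 mm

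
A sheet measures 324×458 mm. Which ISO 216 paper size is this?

Aspect ratio 458/324 ≈ 1.414 — close to the ISO √2 ≈ 1.414.
In the C-series (envelope sizes, between A and B): C3 = 324 × 458 mm.

C3 (324 × 458 mm)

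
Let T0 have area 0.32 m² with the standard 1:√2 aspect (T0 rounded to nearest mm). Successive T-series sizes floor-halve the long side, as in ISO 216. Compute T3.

Let T0's short side be w mm. w · w√2 = 0.32 m² = 320,000 mm², so w ≈ 475.7 mm and w√2 ≈ 672.7 mm → T0 = 476 × 673 mm.
T1: ⌊673/2⌋ × 476 = 336 × 476 mm
T2: ⌊476/2⌋ × 336 = 238 × 336 mm
T3: ⌊336/2⌋ × 238 = 168 × 238 mm

168 × 238 mm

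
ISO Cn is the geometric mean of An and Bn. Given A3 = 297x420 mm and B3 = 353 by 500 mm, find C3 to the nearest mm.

Short side: √(297 · 353) = √104841 ≈ 323.8 → 324 mm
Long side: √(420 · 500) = √210000 ≈ 458.3 → 458 mm

324 × 458 mm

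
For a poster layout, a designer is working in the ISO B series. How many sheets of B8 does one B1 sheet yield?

128

B1 = 707 × 1000 mm; B8 = 62 × 88 mm.
Each halving step doubles the count; 7 steps from B1 to B8.
2^7 = 128.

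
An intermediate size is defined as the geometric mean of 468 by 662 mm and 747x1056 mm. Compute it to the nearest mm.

Short side: √(468 · 747) = √349596 ≈ 591.3 → 591 mm
Long side: √(662 · 1056) = √699072 ≈ 836.1 → 836 mm

591 × 836 mm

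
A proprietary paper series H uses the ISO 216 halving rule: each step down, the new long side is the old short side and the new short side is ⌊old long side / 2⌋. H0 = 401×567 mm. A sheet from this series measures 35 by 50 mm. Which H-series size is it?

H0: 401 × 567 mm
H1: 283 × 401 mm
H2: 200 × 283 mm
H3: 141 × 200 mm
H4: 100 × 141 mm
H5: 70 × 100 mm
H6: 50 × 70 mm
H7: 35 × 50 mm
H8: 25 × 35 mm
→ matches H7.

H7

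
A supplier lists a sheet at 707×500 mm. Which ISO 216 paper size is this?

Aspect ratio 707/500 ≈ 1.414 — close to the ISO √2 ≈ 1.414.
In the B-series (B0 = 1000 × 1414 mm): B2 = 500 × 707 mm.

B2 (500 × 707 mm)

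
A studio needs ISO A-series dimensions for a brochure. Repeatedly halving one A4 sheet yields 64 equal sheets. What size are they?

64 = 2^6, so 6 halving steps.
A4 → A5 → … → A10 after 6 steps.

A10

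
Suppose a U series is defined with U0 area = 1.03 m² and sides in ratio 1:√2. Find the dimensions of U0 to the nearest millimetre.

Let the short side be w mm. Then w · w√2 = 1.03 m² = 1,030,000 mm².
w² = 1,030,000/√2, so w ≈ 853.4 mm; long side = w√2 ≈ 1206.9 mm.

853 × 1207 mm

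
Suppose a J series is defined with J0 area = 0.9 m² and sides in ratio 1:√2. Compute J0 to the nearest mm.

Let the short side be w mm. Then w · w√2 = 0.9 m² = 900,000 mm².
w² = 900,000/√2, so w ≈ 797.7 mm; long side = w√2 ≈ 1128.2 mm.

798 × 1128 mm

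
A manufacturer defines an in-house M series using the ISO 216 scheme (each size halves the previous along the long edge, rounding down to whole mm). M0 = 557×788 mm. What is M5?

M1: ⌊788/2⌋ × 557 = 394 × 557 mm
M2: ⌊557/2⌋ × 394 = 278 × 394 mm
M3: ⌊394/2⌋ × 278 = 197 × 278 mm
M4: ⌊278/2⌋ × 197 = 139 × 197 mm
M5: ⌊197/2⌋ × 139 = 98 × 139 mm

98 × 139 mm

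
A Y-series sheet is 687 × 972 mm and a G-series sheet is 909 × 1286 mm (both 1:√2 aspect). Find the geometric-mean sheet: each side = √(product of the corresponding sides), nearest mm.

Short side: √(687 · 909) = √624483 ≈ 790.2 → 790 mm
Long side: √(972 · 1286) = √1249992 ≈ 1118.0 → 1118 mm

790 × 1118 mm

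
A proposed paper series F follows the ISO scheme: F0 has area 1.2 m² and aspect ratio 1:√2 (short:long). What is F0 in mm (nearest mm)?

921 × 1303 mm

Let the short side be w mm. Then w · w√2 = 1.2 m² = 1,200,000 mm².
w² = 1,200,000/√2, so w ≈ 921.2 mm; long side = w√2 ≈ 1302.7 mm.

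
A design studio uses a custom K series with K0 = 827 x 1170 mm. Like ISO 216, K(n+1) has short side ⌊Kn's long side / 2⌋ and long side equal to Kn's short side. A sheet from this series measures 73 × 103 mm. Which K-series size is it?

K0: 827 × 1170 mm
K1: 585 × 827 mm
K2: 413 × 585 mm
K3: 292 × 413 mm
K4: 206 × 292 mm
K5: 146 × 206 mm
K6: 103 × 146 mm
K7: 73 × 103 mm
K8: 51 × 73 mm
→ matches K7.

K7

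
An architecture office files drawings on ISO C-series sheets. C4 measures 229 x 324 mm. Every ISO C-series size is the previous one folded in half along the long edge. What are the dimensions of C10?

C5: ⌊324/2⌋ × 229 = 162 × 229 mm
C6: ⌊229/2⌋ × 162 = 114 × 162 mm
C7: ⌊162/2⌋ × 114 = 81 × 114 mm
C8: ⌊114/2⌋ × 81 = 57 × 81 mm
C9: ⌊81/2⌋ × 57 = 40 × 57 mm
C10: ⌊57/2⌋ × 40 = 28 × 40 mm

28 × 40 mm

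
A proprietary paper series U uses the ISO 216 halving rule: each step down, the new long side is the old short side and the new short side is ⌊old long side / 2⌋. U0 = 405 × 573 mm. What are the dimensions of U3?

143 × 202 mm

U1: ⌊573/2⌋ × 405 = 286 × 405 mm
U2: ⌊405/2⌋ × 286 = 202 × 286 mm
U3: ⌊286/2⌋ × 202 = 143 × 202 mm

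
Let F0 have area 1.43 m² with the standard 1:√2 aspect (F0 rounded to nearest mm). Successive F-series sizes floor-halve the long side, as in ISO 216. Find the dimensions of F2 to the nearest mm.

503 × 711 mm

Let F0's short side be w mm. w · w√2 = 1.43 m² = 1,430,000 mm², so w ≈ 1005.6 mm and w√2 ≈ 1422.1 mm → F0 = 1006 × 1422 mm.
F1: ⌊1422/2⌋ × 1006 = 711 × 1006 mm
F2: ⌊1006/2⌋ × 711 = 503 × 711 mm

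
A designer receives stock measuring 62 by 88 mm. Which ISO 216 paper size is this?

B8 (62 × 88 mm)

Aspect ratio 88/62 ≈ 1.419 — close to the ISO √2 ≈ 1.414.
In the B-series (B0 = 1000 × 1414 mm): B8 = 62 × 88 mm.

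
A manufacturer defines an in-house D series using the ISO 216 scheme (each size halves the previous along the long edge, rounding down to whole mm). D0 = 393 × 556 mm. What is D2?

D1: ⌊556/2⌋ × 393 = 278 × 393 mm
D2: ⌊393/2⌋ × 278 = 196 × 278 mm

196 × 278 mm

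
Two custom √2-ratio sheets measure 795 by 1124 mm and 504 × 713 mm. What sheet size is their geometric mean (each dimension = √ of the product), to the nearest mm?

Short side: √(795 · 504) = √400680 ≈ 633.0 → 633 mm
Long side: √(1124 · 713) = √801412 ≈ 895.2 → 895 mm

633 × 895 mm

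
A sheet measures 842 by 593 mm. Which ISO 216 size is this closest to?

A1 (594 × 841 mm)

Aspect ratio 842/593 ≈ 1.420 — close to the ISO √2 ≈ 1.414.
In the A-series (A0 area = 1 m²): A1 = 594 × 841 mm.
Off by 2 mm total — nearest standard size.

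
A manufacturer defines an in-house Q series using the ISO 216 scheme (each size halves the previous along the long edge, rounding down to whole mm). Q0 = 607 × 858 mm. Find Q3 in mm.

214 × 303 mm

Q1: ⌊858/2⌋ × 607 = 429 × 607 mm
Q2: ⌊607/2⌋ × 429 = 303 × 429 mm
Q3: ⌊429/2⌋ × 303 = 214 × 303 mm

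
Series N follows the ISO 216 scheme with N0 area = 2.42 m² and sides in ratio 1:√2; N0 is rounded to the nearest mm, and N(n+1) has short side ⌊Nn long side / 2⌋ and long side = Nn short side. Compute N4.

327 × 462 mm

Let N0's short side be w mm. w · w√2 = 2.42 m² = 2,420,000 mm², so w ≈ 1308.1 mm and w√2 ≈ 1850.0 mm → N0 = 1308 × 1850 mm.
N1: ⌊1850/2⌋ × 1308 = 925 × 1308 mm
N2: ⌊1308/2⌋ × 925 = 654 × 925 mm
N3: ⌊925/2⌋ × 654 = 462 × 654 mm
N4: ⌊654/2⌋ × 462 = 327 × 462 mm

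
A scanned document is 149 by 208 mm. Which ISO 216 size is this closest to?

A5 (148 × 210 mm)

Aspect ratio 208/149 ≈ 1.396 (ISO target is √2 ≈ 1.414).
In the A-series (A0 area = 1 m²): A5 = 148 × 210 mm.
Off by 3 mm total — nearest standard size.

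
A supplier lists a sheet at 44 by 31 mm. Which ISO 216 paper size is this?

Aspect ratio 44/31 ≈ 1.419 — close to the ISO √2 ≈ 1.414.
In the B-series (B0 = 1000 × 1414 mm): B10 = 31 × 44 mm.

B10 (31 × 44 mm)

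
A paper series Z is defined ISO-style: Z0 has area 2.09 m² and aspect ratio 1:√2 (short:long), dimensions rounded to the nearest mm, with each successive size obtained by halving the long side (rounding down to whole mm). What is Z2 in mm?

Let Z0's short side be w mm. w · w√2 = 2.09 m² = 2,090,000 mm², so w ≈ 1215.7 mm and w√2 ≈ 1719.2 mm → Z0 = 1216 × 1719 mm.
Z1: ⌊1719/2⌋ × 1216 = 859 × 1216 mm
Z2: ⌊1216/2⌋ × 859 = 608 × 859 mm

608 × 859 mm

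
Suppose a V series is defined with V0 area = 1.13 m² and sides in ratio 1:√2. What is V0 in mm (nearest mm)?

Let the short side be w mm. Then w · w√2 = 1.13 m² = 1,130,000 mm².
w² = 1,130,000/√2, so w ≈ 893.9 mm; long side = w√2 ≈ 1264.1 mm.

894 × 1264 mm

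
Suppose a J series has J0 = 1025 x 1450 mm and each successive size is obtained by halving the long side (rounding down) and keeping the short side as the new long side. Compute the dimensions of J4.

256 × 362 mm

J1: ⌊1450/2⌋ × 1025 = 725 × 1025 mm
J2: ⌊1025/2⌋ × 725 = 512 × 725 mm
J3: ⌊725/2⌋ × 512 = 362 × 512 mm
J4: ⌊512/2⌋ × 362 = 256 × 362 mm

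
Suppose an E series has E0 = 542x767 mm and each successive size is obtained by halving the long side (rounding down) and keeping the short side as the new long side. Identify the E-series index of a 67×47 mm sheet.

E0: 542 × 767 mm
E1: 383 × 542 mm
E2: 271 × 383 mm
E3: 191 × 271 mm
E4: 135 × 191 mm
E5: 95 × 135 mm
E6: 67 × 95 mm
E7: 47 × 67 mm
E8: 33 × 47 mm
→ matches E7.

E7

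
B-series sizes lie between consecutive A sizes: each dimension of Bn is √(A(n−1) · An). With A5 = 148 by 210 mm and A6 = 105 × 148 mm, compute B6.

Short side: √(148 · 105) = √15540 ≈ 124.7 → 125 mm
Long side: √(210 · 148) = √31080 ≈ 176.3 → 176 mm

125 × 176 mm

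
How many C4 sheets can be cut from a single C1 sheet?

8

Each ISO step halves the sheet: 1 × C1 → 2 × C2 → 4 × C3 → 8 × C4
From C1 to C4 is 3 halving steps: 2^3 = 8.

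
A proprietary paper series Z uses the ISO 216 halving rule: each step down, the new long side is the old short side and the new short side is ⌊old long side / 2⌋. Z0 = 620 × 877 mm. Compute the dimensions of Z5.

Z1: ⌊877/2⌋ × 620 = 438 × 620 mm
Z2: ⌊620/2⌋ × 438 = 310 × 438 mm
Z3: ⌊438/2⌋ × 310 = 219 × 310 mm
Z4: ⌊310/2⌋ × 219 = 155 × 219 mm
Z5: ⌊219/2⌋ × 155 = 109 × 155 mm

109 × 155 mm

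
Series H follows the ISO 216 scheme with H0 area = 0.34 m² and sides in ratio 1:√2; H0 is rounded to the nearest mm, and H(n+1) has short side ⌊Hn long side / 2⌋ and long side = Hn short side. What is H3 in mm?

Let H0's short side be w mm. w · w√2 = 0.34 m² = 340,000 mm², so w ≈ 490.3 mm and w√2 ≈ 693.4 mm → H0 = 490 × 693 mm.
H1: ⌊693/2⌋ × 490 = 346 × 490 mm
H2: ⌊490/2⌋ × 346 = 245 × 346 mm
H3: ⌊346/2⌋ × 245 = 173 × 245 mm

173 × 245 mm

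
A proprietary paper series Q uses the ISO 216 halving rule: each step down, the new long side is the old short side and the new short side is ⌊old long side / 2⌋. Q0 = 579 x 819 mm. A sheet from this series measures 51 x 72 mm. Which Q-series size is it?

Q7

Q0: 579 × 819 mm
Q1: 409 × 579 mm
Q2: 289 × 409 mm
Q3: 204 × 289 mm
Q4: 144 × 204 mm
Q5: 102 × 144 mm
Q6: 72 × 102 mm
Q7: 51 × 72 mm
Q8: 36 × 51 mm
→ matches Q7.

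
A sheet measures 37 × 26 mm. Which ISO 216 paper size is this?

A10 (26 × 37 mm)

Aspect ratio 37/26 ≈ 1.423 — close to the ISO √2 ≈ 1.414.
In the A-series (A0 area = 1 m²): A10 = 26 × 37 mm.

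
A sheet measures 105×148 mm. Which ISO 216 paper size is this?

Aspect ratio 148/105 ≈ 1.410 — close to the ISO √2 ≈ 1.414.
In the A-series (A0 area = 1 m²): A6 = 105 × 148 mm.

A6 (105 × 148 mm)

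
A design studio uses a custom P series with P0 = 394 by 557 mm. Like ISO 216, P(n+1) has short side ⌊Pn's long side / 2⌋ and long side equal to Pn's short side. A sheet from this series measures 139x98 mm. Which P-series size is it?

P0: 394 × 557 mm
P1: 278 × 394 mm
P2: 197 × 278 mm
P3: 139 × 197 mm
P4: 98 × 139 mm
P5: 69 × 98 mm
→ matches P4.

P4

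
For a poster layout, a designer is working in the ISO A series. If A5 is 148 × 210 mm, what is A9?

37 × 52 mm

A6: ⌊210/2⌋ × 148 = 105 × 148 mm
A7: ⌊148/2⌋ × 105 = 74 × 105 mm
A8: ⌊105/2⌋ × 74 = 52 × 74 mm
A9: ⌊74/2⌋ × 52 = 37 × 52 mm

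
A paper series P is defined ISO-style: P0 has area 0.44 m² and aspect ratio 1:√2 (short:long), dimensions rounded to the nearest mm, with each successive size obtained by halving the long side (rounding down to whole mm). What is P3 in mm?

197 × 279 mm

Let P0's short side be w mm. w · w√2 = 0.44 m² = 440,000 mm², so w ≈ 557.8 mm and w√2 ≈ 788.8 mm → P0 = 558 × 789 mm.
P1: ⌊789/2⌋ × 558 = 394 × 558 mm
P2: ⌊558/2⌋ × 394 = 279 × 394 mm
P3: ⌊394/2⌋ × 279 = 197 × 279 mm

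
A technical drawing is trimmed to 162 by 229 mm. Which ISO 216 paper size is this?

C5 (162 × 229 mm)

Aspect ratio 229/162 ≈ 1.414 — close to the ISO √2 ≈ 1.414.
In the C-series (envelope sizes, between A and B): C5 = 162 × 229 mm.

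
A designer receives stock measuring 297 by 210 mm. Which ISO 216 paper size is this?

A4 (210 × 297 mm)

Aspect ratio 297/210 ≈ 1.414 — close to the ISO √2 ≈ 1.414.
In the A-series (A0 area = 1 m²): A4 = 210 × 297 mm.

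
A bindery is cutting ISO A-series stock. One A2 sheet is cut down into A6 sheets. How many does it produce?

Each ISO step halves the sheet: 1 × A2 → 2 × A3 → 4 × A4 → 8 × A5 → …
From A2 to A6 is 4 halving steps: 2^4 = 16.

16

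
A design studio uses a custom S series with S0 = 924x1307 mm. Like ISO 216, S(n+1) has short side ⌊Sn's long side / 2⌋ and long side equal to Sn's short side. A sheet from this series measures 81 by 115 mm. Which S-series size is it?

S7

S0: 924 × 1307 mm
S1: 653 × 924 mm
S2: 462 × 653 mm
S3: 326 × 462 mm
S4: 231 × 326 mm
S5: 163 × 231 mm
S6: 115 × 163 mm
S7: 81 × 115 mm
S8: 57 × 81 mm
→ matches S7.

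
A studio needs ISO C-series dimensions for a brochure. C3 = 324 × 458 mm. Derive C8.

C4: ⌊458/2⌋ × 324 = 229 × 324 mm
C5: ⌊324/2⌋ × 229 = 162 × 229 mm
C6: ⌊229/2⌋ × 162 = 114 × 162 mm
C7: ⌊162/2⌋ × 114 = 81 × 114 mm
C8: ⌊114/2⌋ × 81 = 57 × 81 mm

57 × 81 mm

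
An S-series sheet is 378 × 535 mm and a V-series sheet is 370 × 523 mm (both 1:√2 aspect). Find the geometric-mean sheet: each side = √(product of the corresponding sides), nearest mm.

374 × 529 mm

Short side: √(378 · 370) = √139860 ≈ 374.0 → 374 mm
Long side: √(535 · 523) = √279805 ≈ 529.0 → 529 mm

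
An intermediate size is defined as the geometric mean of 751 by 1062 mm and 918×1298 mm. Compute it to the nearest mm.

Short side: √(751 · 918) = √689418 ≈ 830.3 → 830 mm
Long side: √(1062 · 1298) = √1378476 ≈ 1174.1 → 1174 mm

830 × 1174 mm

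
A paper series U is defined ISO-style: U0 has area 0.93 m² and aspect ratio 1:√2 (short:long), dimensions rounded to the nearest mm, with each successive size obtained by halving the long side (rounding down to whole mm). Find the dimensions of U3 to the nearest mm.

Let U0's short side be w mm. w · w√2 = 0.93 m² = 930,000 mm², so w ≈ 810.9 mm and w√2 ≈ 1146.8 mm → U0 = 811 × 1147 mm.
U1: ⌊1147/2⌋ × 811 = 573 × 811 mm
U2: ⌊811/2⌋ × 573 = 405 × 573 mm
U3: ⌊573/2⌋ × 405 = 286 × 405 mm

286 × 405 mm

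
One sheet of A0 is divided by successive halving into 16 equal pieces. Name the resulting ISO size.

16 = 2^4, so 4 halving steps.
A0 → A1 → … → A4 after 4 steps.

A4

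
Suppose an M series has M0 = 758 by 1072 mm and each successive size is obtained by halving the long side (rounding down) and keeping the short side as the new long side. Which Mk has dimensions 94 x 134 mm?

M6

M0: 758 × 1072 mm
M1: 536 × 758 mm
M2: 379 × 536 mm
M3: 268 × 379 mm
M4: 189 × 268 mm
M5: 134 × 189 mm
M6: 94 × 134 mm
M7: 67 × 94 mm
→ matches M6.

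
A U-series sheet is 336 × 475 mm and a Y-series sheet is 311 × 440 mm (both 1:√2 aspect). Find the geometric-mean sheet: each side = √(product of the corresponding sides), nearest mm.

323 × 457 mm

Short side: √(336 · 311) = √104496 ≈ 323.3 → 323 mm
Long side: √(475 · 440) = √209000 ≈ 457.2 → 457 mm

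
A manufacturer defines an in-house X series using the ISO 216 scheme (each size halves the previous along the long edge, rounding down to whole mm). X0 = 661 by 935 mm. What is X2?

X1: ⌊935/2⌋ × 661 = 467 × 661 mm
X2: ⌊661/2⌋ × 467 = 330 × 467 mm

330 × 467 mm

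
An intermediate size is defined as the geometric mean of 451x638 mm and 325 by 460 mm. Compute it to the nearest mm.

383 × 542 mm

Short side: √(451 · 325) = √146575 ≈ 382.9 → 383 mm
Long side: √(638 · 460) = √293480 ≈ 541.7 → 542 mm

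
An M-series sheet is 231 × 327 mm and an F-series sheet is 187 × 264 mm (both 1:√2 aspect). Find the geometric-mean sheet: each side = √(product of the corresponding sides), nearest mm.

Short side: √(231 · 187) = √43197 ≈ 207.8 → 208 mm
Long side: √(327 · 264) = √86328 ≈ 293.8 → 294 mm

208 × 294 mm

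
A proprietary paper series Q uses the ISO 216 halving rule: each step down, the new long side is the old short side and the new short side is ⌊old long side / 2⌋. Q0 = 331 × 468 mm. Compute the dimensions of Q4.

Q1 = 234 × 331 mm (from Q0 by 1 halving).
Q2: ⌊331/2⌋ × 234 = 165 × 234 mm
Q3: ⌊234/2⌋ × 165 = 117 × 165 mm
Q4: ⌊165/2⌋ × 117 = 82 × 117 mm

82 × 117 mm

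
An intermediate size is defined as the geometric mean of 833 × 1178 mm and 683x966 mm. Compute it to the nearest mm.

Short side: √(833 · 683) = √568939 ≈ 754.3 → 754 mm
Long side: √(1178 · 966) = √1137948 ≈ 1066.7 → 1067 mm

754 × 1067 mm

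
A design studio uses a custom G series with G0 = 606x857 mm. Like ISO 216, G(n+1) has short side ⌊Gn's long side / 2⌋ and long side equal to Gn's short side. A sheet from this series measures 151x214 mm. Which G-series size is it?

G4

G0: 606 × 857 mm
G1: 428 × 606 mm
G2: 303 × 428 mm
G3: 214 × 303 mm
G4: 151 × 214 mm
G5: 107 × 151 mm
→ matches G4.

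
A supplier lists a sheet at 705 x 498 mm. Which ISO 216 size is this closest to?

Aspect ratio 705/498 ≈ 1.416 — close to the ISO √2 ≈ 1.414.
In the B-series (B0 = 1000 × 1414 mm): B2 = 500 × 707 mm.
Off by 4 mm total — nearest standard size.

B2 (500 × 707 mm)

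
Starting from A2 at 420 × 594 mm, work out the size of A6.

A3: ⌊594/2⌋ × 420 = 297 × 420 mm
A4: ⌊420/2⌋ × 297 = 210 × 297 mm
A5: ⌊297/2⌋ × 210 = 148 × 210 mm
A6: ⌊210/2⌋ × 148 = 105 × 148 mm

105 × 148 mm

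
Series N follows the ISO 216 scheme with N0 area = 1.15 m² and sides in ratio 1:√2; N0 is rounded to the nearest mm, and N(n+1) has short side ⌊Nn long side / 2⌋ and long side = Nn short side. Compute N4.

Let N0's short side be w mm. w · w√2 = 1.15 m² = 1,150,000 mm², so w ≈ 901.8 mm and w√2 ≈ 1275.3 mm → N0 = 902 × 1275 mm.
N1: ⌊1275/2⌋ × 902 = 637 × 902 mm
N2: ⌊902/2⌋ × 637 = 451 × 637 mm
N3: ⌊637/2⌋ × 451 = 318 × 451 mm
N4: ⌊451/2⌋ × 318 = 225 × 318 mm

225 × 318 mm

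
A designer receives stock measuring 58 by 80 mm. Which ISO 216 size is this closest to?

Aspect ratio 80/58 ≈ 1.379 (ISO target is √2 ≈ 1.414).
In the C-series (envelope sizes, between A and B): C8 = 57 × 81 mm.
Off by 2 mm total — nearest standard size.

C8 (57 × 81 mm)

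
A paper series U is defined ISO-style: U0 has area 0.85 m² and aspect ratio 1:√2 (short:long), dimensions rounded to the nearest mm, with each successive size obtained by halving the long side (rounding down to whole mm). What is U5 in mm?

Let U0's short side be w mm. w · w√2 = 0.85 m² = 850,000 mm², so w ≈ 775.3 mm and w√2 ≈ 1096.4 mm → U0 = 775 × 1096 mm.
U1: ⌊1096/2⌋ × 775 = 548 × 775 mm
U2: ⌊775/2⌋ × 548 = 387 × 548 mm
U3: ⌊548/2⌋ × 387 = 274 × 387 mm
U4: ⌊387/2⌋ × 274 = 193 × 274 mm
U5: ⌊274/2⌋ × 193 = 137 × 193 mm

137 × 193 mm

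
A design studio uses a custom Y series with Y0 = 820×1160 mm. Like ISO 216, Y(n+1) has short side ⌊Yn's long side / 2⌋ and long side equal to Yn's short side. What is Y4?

205 × 290 mm

Y1: ⌊1160/2⌋ × 820 = 580 × 820 mm
Y2: ⌊820/2⌋ × 580 = 410 × 580 mm
Y3: ⌊580/2⌋ × 410 = 290 × 410 mm
Y4: ⌊410/2⌋ × 290 = 205 × 290 mm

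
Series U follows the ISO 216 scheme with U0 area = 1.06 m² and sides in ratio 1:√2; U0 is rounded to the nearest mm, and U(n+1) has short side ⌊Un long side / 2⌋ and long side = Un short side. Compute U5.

Let U0's short side be w mm. w · w√2 = 1.06 m² = 1,060,000 mm², so w ≈ 865.8 mm and w√2 ≈ 1224.4 mm → U0 = 866 × 1224 mm.
U1: ⌊1224/2⌋ × 866 = 612 × 866 mm
U2: ⌊866/2⌋ × 612 = 433 × 612 mm
U3: ⌊612/2⌋ × 433 = 306 × 433 mm
U4: ⌊433/2⌋ × 306 = 216 × 306 mm
U5: ⌊306/2⌋ × 216 = 153 × 216 mm

153 × 216 mm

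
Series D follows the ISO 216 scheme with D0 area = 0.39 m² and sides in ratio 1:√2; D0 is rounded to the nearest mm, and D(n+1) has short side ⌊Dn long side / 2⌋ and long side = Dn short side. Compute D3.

Let D0's short side be w mm. w · w√2 = 0.39 m² = 390,000 mm², so w ≈ 525.1 mm and w√2 ≈ 742.7 mm → D0 = 525 × 743 mm.
D1: ⌊743/2⌋ × 525 = 371 × 525 mm
D2: ⌊525/2⌋ × 371 = 262 × 371 mm
D3: ⌊371/2⌋ × 262 = 185 × 262 mm

185 × 262 mm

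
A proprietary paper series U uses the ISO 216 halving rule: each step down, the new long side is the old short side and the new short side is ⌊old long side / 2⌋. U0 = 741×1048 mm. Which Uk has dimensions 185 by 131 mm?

U5

U0: 741 × 1048 mm
U1: 524 × 741 mm
U2: 370 × 524 mm
U3: 262 × 370 mm
U4: 185 × 262 mm
U5: 131 × 185 mm
U6: 92 × 131 mm
→ matches U5.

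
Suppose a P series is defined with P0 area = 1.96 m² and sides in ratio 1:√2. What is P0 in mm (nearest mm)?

1177 × 1665 mm

Let the short side be w mm. Then w · w√2 = 1.96 m² = 1,960,000 mm².
w² = 1,960,000/√2, so w ≈ 1177.3 mm; long side = w√2 ≈ 1664.9 mm.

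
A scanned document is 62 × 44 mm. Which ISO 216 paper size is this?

Aspect ratio 62/44 ≈ 1.409 — close to the ISO √2 ≈ 1.414.
In the B-series (B0 = 1000 × 1414 mm): B9 = 44 × 62 mm.

B9 (44 × 62 mm)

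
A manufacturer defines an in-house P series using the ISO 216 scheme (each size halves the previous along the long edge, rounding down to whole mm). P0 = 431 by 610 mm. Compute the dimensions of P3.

P1: ⌊610/2⌋ × 431 = 305 × 431 mm
P2: ⌊431/2⌋ × 305 = 215 × 305 mm
P3: ⌊305/2⌋ × 215 = 152 × 215 mm

152 × 215 mm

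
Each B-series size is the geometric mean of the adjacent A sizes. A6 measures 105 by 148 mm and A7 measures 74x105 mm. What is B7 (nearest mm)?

Short side: √(105 · 74) = √7770 ≈ 88.1 → 88 mm
Long side: √(148 · 105) = √15540 ≈ 124.7 → 125 mm

88 × 125 mm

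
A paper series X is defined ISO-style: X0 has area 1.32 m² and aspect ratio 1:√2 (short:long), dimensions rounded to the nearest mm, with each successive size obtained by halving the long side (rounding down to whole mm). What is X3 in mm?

341 × 483 mm

Let X0's short side be w mm. w · w√2 = 1.32 m² = 1,320,000 mm², so w ≈ 966.1 mm and w√2 ≈ 1366.3 mm → X0 = 966 × 1366 mm.
X1: ⌊1366/2⌋ × 966 = 683 × 966 mm
X2: ⌊966/2⌋ × 683 = 483 × 683 mm
X3: ⌊683/2⌋ × 483 = 341 × 483 mm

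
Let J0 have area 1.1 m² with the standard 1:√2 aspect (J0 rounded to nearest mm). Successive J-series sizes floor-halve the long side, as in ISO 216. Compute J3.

Let J0's short side be w mm. w · w√2 = 1.1 m² = 1,100,000 mm², so w ≈ 881.9 mm and w√2 ≈ 1247.3 mm → J0 = 882 × 1247 mm.
J1: ⌊1247/2⌋ × 882 = 623 × 882 mm
J2: ⌊882/2⌋ × 623 = 441 × 623 mm
J3: ⌊623/2⌋ × 441 = 311 × 441 mm

311 × 441 mm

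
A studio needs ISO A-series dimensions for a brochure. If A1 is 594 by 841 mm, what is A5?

148 × 210 mm

A2: ⌊841/2⌋ × 594 = 420 × 594 mm
A3: ⌊594/2⌋ × 420 = 297 × 420 mm
A4: ⌊420/2⌋ × 297 = 210 × 297 mm
A5: ⌊297/2⌋ × 210 = 148 × 210 mm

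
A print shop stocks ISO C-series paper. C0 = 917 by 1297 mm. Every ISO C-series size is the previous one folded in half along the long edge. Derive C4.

C1: ⌊1297/2⌋ × 917 = 648 × 917 mm
C2: ⌊917/2⌋ × 648 = 458 × 648 mm
C3: ⌊648/2⌋ × 458 = 324 × 458 mm
C4: ⌊458/2⌋ × 324 = 229 × 324 mm

229 × 324 mm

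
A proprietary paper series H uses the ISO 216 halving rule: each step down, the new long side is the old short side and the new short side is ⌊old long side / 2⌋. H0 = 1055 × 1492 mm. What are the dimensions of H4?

H1: ⌊1492/2⌋ × 1055 = 746 × 1055 mm
H2: ⌊1055/2⌋ × 746 = 527 × 746 mm
H3: ⌊746/2⌋ × 527 = 373 × 527 mm
H4: ⌊527/2⌋ × 373 = 263 × 373 mm

263 × 373 mm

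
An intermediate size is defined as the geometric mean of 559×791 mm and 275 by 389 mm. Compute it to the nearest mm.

392 × 555 mm

Short side: √(559 · 275) = √153725 ≈ 392.1 → 392 mm
Long side: √(791 · 389) = √307699 ≈ 554.7 → 555 mm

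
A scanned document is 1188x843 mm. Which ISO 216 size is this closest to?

Aspect ratio 1188/843 ≈ 1.409 — close to the ISO √2 ≈ 1.414.
In the A-series (A0 area = 1 m²): A0 = 841 × 1189 mm.
Off by 3 mm total — nearest standard size.

A0 (841 × 1189 mm)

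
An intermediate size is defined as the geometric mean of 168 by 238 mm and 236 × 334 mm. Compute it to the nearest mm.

199 × 282 mm

Short side: √(168 · 236) = √39648 ≈ 199.1 → 199 mm
Long side: √(238 · 334) = √79492 ≈ 281.9 → 282 mm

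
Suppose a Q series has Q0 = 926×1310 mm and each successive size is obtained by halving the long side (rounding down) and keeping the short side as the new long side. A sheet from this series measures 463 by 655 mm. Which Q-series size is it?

Q2

Q0: 926 × 1310 mm
Q1: 655 × 926 mm
Q2: 463 × 655 mm
Q3: 327 × 463 mm
→ matches Q2.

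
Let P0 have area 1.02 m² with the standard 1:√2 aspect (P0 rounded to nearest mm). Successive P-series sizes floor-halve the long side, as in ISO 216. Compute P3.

Let P0's short side be w mm. w · w√2 = 1.02 m² = 1,020,000 mm², so w ≈ 849.3 mm and w√2 ≈ 1201.0 mm → P0 = 849 × 1201 mm.
P1: ⌊1201/2⌋ × 849 = 600 × 849 mm
P2: ⌊849/2⌋ × 600 = 424 × 600 mm
P3: ⌊600/2⌋ × 424 = 300 × 424 mm

300 × 424 mm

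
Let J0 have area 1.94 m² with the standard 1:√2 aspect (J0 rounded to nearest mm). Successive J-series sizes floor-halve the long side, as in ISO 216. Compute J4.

Let J0's short side be w mm. w · w√2 = 1.94 m² = 1,940,000 mm², so w ≈ 1171.2 mm and w√2 ≈ 1656.4 mm → J0 = 1171 × 1656 mm.
J1: ⌊1656/2⌋ × 1171 = 828 × 1171 mm
J2: ⌊1171/2⌋ × 828 = 585 × 828 mm
J3: ⌊828/2⌋ × 585 = 414 × 585 mm
J4: ⌊585/2⌋ × 414 = 292 × 414 mm

292 × 414 mm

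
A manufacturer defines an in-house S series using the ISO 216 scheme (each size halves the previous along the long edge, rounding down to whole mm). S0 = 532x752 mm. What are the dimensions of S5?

94 × 133 mm

S1: ⌊752/2⌋ × 532 = 376 × 532 mm
S2: ⌊532/2⌋ × 376 = 266 × 376 mm
S3: ⌊376/2⌋ × 266 = 188 × 266 mm
S4: ⌊266/2⌋ × 188 = 133 × 188 mm
S5: ⌊188/2⌋ × 133 = 94 × 133 mm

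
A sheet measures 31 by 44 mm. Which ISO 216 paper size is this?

Aspect ratio 44/31 ≈ 1.419 — close to the ISO √2 ≈ 1.414.
In the B-series (B0 = 1000 × 1414 mm): B10 = 31 × 44 mm.

B10 (31 × 44 mm)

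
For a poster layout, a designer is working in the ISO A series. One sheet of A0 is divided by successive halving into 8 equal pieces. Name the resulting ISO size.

A3

8 = 2^3, so 3 halving steps.
A0 → A1 → … → A3 after 3 steps.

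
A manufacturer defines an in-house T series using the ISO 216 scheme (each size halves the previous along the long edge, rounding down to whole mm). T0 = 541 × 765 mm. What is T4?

T1: ⌊765/2⌋ × 541 = 382 × 541 mm
T2: ⌊541/2⌋ × 382 = 270 × 382 mm
T3: ⌊382/2⌋ × 270 = 191 × 270 mm
T4: ⌊270/2⌋ × 191 = 135 × 191 mm

135 × 191 mm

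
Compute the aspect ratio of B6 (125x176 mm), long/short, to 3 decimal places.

176 / 125 = 1.408
ISO 216 targets √2 ≈ 1.414; the -0.006 deviation is from mm rounding.

1.408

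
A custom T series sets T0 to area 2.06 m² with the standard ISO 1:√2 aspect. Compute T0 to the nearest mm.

Let the short side be w mm. Then w · w√2 = 2.06 m² = 2,060,000 mm².
w² = 2,060,000/√2, so w ≈ 1206.9 mm; long side = w√2 ≈ 1706.8 mm.

1207 × 1707 mm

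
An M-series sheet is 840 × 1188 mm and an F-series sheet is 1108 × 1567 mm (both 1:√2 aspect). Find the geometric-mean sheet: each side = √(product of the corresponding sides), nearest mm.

965 × 1364 mm

Short side: √(840 · 1108) = √930720 ≈ 964.7 → 965 mm
Long side: √(1188 · 1567) = √1861596 ≈ 1364.4 → 1364 mm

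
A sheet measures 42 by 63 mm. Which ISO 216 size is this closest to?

Aspect ratio 63/42 ≈ 1.500 (ISO target is √2 ≈ 1.414).
In the B-series (B0 = 1000 × 1414 mm): B9 = 44 × 62 mm.
Off by 3 mm total — nearest standard size.

B9 (44 × 62 mm)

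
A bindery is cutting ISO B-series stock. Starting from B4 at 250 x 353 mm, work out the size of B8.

62 × 88 mm

B5: ⌊353/2⌋ × 250 = 176 × 250 mm
B6: ⌊250/2⌋ × 176 = 125 × 176 mm
B7: ⌊176/2⌋ × 125 = 88 × 125 mm
B8: ⌊125/2⌋ × 88 = 62 × 88 mm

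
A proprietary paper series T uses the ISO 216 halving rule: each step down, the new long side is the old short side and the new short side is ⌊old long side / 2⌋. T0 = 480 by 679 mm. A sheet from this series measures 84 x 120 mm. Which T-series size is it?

T0: 480 × 679 mm
T1: 339 × 480 mm
T2: 240 × 339 mm
T3: 169 × 240 mm
T4: 120 × 169 mm
T5: 84 × 120 mm
T6: 60 × 84 mm
→ matches T5.

T5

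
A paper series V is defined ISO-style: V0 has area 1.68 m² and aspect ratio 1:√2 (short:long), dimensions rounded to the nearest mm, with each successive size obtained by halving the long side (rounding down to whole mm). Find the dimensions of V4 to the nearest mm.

Let V0's short side be w mm. w · w√2 = 1.68 m² = 1,680,000 mm², so w ≈ 1089.9 mm and w√2 ≈ 1541.4 mm → V0 = 1090 × 1541 mm.
V1: ⌊1541/2⌋ × 1090 = 770 × 1090 mm
V2: ⌊1090/2⌋ × 770 = 545 × 770 mm
V3: ⌊770/2⌋ × 545 = 385 × 545 mm
V4: ⌊545/2⌋ × 385 = 272 × 385 mm

272 × 385 mm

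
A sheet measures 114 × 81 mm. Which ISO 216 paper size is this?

C7 (81 × 114 mm)

Aspect ratio 114/81 ≈ 1.407 — close to the ISO √2 ≈ 1.414.
In the C-series (envelope sizes, between A and B): C7 = 81 × 114 mm.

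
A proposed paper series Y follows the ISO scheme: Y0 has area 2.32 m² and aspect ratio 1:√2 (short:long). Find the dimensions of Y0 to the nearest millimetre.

1281 × 1811 mm

Let the short side be w mm. Then w · w√2 = 2.32 m² = 2,320,000 mm².
w² = 2,320,000/√2, so w ≈ 1280.8 mm; long side = w√2 ≈ 1811.3 mm.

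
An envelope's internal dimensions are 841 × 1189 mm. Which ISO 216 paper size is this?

A0 (841 × 1189 mm)

Aspect ratio 1189/841 ≈ 1.414 — close to the ISO √2 ≈ 1.414.
In the A-series (A0 area = 1 m²): A0 = 841 × 1189 mm.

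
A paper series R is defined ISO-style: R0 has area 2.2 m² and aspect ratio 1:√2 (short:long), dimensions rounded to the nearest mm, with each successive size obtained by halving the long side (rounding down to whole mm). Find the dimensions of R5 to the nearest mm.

220 × 311 mm

Let R0's short side be w mm. w · w√2 = 2.2 m² = 2,200,000 mm², so w ≈ 1247.3 mm and w√2 ≈ 1763.9 mm → R0 = 1247 × 1764 mm.
R1: ⌊1764/2⌋ × 1247 = 882 × 1247 mm
R2: ⌊1247/2⌋ × 882 = 623 × 882 mm
R3: ⌊882/2⌋ × 623 = 441 × 623 mm
R4: ⌊623/2⌋ × 441 = 311 × 441 mm
R5: ⌊441/2⌋ × 311 = 220 × 311 mm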